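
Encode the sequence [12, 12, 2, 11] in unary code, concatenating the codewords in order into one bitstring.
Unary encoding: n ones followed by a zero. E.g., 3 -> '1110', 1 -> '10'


Encode each number as n ones followed by a terminating 0:
  12 -> 1111111111110 (13 bits)
  12 -> 1111111111110 (13 bits)
  2 -> 110 (3 bits)
  11 -> 111111111110 (12 bits)
Total length = 13 + 13 + 3 + 12 = 41 bits.

Unary([12, 12, 2, 11]) = 11111111111101111111111110110111111111110 (41 bits)


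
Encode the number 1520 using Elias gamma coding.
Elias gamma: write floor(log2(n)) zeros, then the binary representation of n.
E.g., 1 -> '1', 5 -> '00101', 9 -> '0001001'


num_bits = floor(log2(1520)) + 1 = 11
leading_zeros = num_bits - 1 = 10
binary(1520) = 10111110000

Elias gamma(1520) = '0000000000' + '10111110000' = 000000000010111110000 (21 bits)


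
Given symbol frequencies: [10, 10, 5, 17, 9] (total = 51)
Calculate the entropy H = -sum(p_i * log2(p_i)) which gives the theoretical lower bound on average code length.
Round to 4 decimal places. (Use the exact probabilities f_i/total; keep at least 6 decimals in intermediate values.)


Per-symbol terms -p_i * log2(p_i) with p_i = f_i/51:
  p = 10/51 = 0.196078: log2(p) = -2.350497, -p*log2(p) = 0.460882
  p = 10/51 = 0.196078: log2(p) = -2.350497, -p*log2(p) = 0.460882
  p = 5/51 = 0.098039: log2(p) = -3.350497, -p*log2(p) = 0.328480
  p = 17/51 = 0.333333: log2(p) = -1.584963, -p*log2(p) = 0.528321
  p = 9/51 = 0.176471: log2(p) = -2.502500, -p*log2(p) = 0.441618
H = 0.460882 + 0.460882 + 0.328480 + 0.528321 + 0.441618 = 2.220183

H = 2.2202 bits/symbol


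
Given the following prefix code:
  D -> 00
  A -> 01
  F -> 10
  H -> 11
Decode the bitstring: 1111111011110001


Decoding step by step:
Bits 11 -> H
Bits 11 -> H
Bits 11 -> H
Bits 10 -> F
Bits 11 -> H
Bits 11 -> H
Bits 00 -> D
Bits 01 -> A


Decoded message: HHHFHHDA


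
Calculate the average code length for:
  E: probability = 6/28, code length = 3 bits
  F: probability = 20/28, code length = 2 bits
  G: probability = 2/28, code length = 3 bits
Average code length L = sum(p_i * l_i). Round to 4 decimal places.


Weighted contributions p_i * l_i:
  E: (6/28) * 3 = 18/28
  F: (20/28) * 2 = 40/28
  G: (2/28) * 3 = 6/28
Sum = (18 + 40 + 6)/28 = 64/28

L = 64/28 = 2.2857 bits/symbol


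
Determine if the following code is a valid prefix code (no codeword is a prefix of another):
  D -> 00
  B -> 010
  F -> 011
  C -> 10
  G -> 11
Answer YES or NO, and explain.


Checking each pair (does one codeword prefix another?):
  D='00' vs B='010': no prefix
  D='00' vs F='011': no prefix
  D='00' vs C='10': no prefix
  D='00' vs G='11': no prefix
  B='010' vs D='00': no prefix
  B='010' vs F='011': no prefix
  B='010' vs C='10': no prefix
  B='010' vs G='11': no prefix
  F='011' vs D='00': no prefix
  F='011' vs B='010': no prefix
  F='011' vs C='10': no prefix
  F='011' vs G='11': no prefix
  C='10' vs D='00': no prefix
  C='10' vs B='010': no prefix
  C='10' vs F='011': no prefix
  C='10' vs G='11': no prefix
  G='11' vs D='00': no prefix
  G='11' vs B='010': no prefix
  G='11' vs F='011': no prefix
  G='11' vs C='10': no prefix
No violation found over all pairs.

YES -- this is a valid prefix code. No codeword is a prefix of any other codeword.


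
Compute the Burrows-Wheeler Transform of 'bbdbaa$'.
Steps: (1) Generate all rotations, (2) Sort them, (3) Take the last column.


Rotations (sorted):
  0: $bbdbaa -> last char: a
  1: a$bbdba -> last char: a
  2: aa$bbdb -> last char: b
  3: baa$bbd -> last char: d
  4: bbdbaa$ -> last char: $
  5: bdbaa$b -> last char: b
  6: dbaa$bb -> last char: b


BWT = aabd$bb


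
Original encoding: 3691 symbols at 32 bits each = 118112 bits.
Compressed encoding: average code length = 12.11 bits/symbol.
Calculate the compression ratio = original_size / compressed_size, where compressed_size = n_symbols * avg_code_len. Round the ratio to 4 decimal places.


original_size = n_symbols * orig_bits = 3691 * 32 = 118112 bits
compressed_size = n_symbols * avg_code_len = 3691 * 12.11 = 44698.01 bits
ratio = original_size / compressed_size = 118112 / 44698.01 = 2.6424

Compression ratio = 2.6424


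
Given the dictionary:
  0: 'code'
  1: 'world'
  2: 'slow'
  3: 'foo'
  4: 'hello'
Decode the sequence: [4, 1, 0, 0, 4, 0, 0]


Look up each index in the dictionary:
  4 -> 'hello'
  1 -> 'world'
  0 -> 'code'
  0 -> 'code'
  4 -> 'hello'
  0 -> 'code'
  0 -> 'code'

Decoded: "hello world code code hello code code"


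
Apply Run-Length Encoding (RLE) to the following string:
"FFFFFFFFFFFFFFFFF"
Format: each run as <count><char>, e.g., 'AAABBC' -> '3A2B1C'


Scanning runs left to right:
  i=0: run of 'F' x 17 -> '17F'

RLE = 17F


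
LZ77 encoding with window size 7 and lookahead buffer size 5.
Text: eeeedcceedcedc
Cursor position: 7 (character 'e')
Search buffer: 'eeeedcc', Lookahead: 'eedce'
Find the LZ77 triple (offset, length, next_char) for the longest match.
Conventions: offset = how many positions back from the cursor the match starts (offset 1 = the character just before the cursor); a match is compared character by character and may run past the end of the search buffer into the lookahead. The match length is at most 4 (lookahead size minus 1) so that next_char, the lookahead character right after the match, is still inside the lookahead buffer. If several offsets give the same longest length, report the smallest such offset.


Try each offset into the search buffer:
  offset=1 (pos 6, char 'c'): match length 0
  offset=2 (pos 5, char 'c'): match length 0
  offset=3 (pos 4, char 'd'): match length 0
  offset=4 (pos 3, char 'e'): match length 1
  offset=5 (pos 2, char 'e'): match length 4
  offset=6 (pos 1, char 'e'): match length 2
  offset=7 (pos 0, char 'e'): match length 2
Longest match has length 4 at offset 5.
next_char = character at position 7 + 4 = 11 -> 'e'

Best match: offset=5, length=4 (matching 'eedc' starting at position 2)
LZ77 triple: (5, 4, 'e')


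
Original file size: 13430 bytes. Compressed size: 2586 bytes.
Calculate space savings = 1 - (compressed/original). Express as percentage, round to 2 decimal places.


ratio = compressed/original = 2586/13430 = 0.192554
savings = 1 - ratio = 1 - 0.192554 = 0.807446
as a percentage: 0.807446 * 100 = 80.74%

Space savings = 1 - 2586/13430 = 80.74%


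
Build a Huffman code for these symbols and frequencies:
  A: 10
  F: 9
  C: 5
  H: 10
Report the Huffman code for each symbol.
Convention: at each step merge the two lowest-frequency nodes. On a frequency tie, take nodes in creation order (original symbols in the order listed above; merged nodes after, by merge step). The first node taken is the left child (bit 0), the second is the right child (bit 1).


Huffman tree construction:
Step 1: Merge C(5) + F(9) = 14
Step 2: Merge A(10) + H(10) = 20
Step 3: Merge (C+F)(14) + (A+H)(20) = 34
Read each symbol's code off the tree from the root (left child = 0, right child = 1).

Codes:
  A: 10 (length 2)
  F: 01 (length 2)
  C: 00 (length 2)
  H: 11 (length 2)
Average code length: 68/34 = 2.0000 bits/symbol


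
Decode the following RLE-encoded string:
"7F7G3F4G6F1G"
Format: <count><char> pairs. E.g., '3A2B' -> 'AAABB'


Expanding each <count><char> pair:
  7F -> 'FFFFFFF'
  7G -> 'GGGGGGG'
  3F -> 'FFF'
  4G -> 'GGGG'
  6F -> 'FFFFFF'
  1G -> 'G'

Decoded = FFFFFFFGGGGGGGFFFGGGGFFFFFFG


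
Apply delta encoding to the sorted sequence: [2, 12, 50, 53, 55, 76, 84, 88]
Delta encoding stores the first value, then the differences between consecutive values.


First value: 2
Deltas:
  12 - 2 = 10
  50 - 12 = 38
  53 - 50 = 3
  55 - 53 = 2
  76 - 55 = 21
  84 - 76 = 8
  88 - 84 = 4


Delta encoded: [2, 10, 38, 3, 2, 21, 8, 4]


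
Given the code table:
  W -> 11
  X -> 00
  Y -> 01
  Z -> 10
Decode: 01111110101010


Decoding:
01 -> Y
11 -> W
11 -> W
10 -> Z
10 -> Z
10 -> Z
10 -> Z


Result: YWWZZZZ


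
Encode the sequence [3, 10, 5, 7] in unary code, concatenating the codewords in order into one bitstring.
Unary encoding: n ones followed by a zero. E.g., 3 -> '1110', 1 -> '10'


Encode each number as n ones followed by a terminating 0:
  3 -> 1110 (4 bits)
  10 -> 11111111110 (11 bits)
  5 -> 111110 (6 bits)
  7 -> 11111110 (8 bits)
Total length = 4 + 11 + 6 + 8 = 29 bits.

Unary([3, 10, 5, 7]) = 11101111111111011111011111110 (29 bits)


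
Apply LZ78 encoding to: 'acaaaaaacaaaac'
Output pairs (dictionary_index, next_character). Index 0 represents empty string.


LZ78 encoding steps:
Dictionary: {0: ''}
Step 1: w='' (idx 0), next='a' -> output (0, 'a'), add 'a' as idx 1
Step 2: w='' (idx 0), next='c' -> output (0, 'c'), add 'c' as idx 2
Step 3: w='a' (idx 1), next='a' -> output (1, 'a'), add 'aa' as idx 3
Step 4: w='aa' (idx 3), next='a' -> output (3, 'a'), add 'aaa' as idx 4
Step 5: w='a' (idx 1), next='c' -> output (1, 'c'), add 'ac' as idx 5
Step 6: w='aaa' (idx 4), next='a' -> output (4, 'a'), add 'aaaa' as idx 6
Step 7: w='c' (idx 2), end of input -> output (2, '')


Encoded: [(0, 'a'), (0, 'c'), (1, 'a'), (3, 'a'), (1, 'c'), (4, 'a'), (2, '')]


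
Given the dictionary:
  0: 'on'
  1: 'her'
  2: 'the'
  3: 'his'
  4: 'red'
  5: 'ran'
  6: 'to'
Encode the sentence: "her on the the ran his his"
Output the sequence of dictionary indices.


Look up each word in the dictionary:
  'her' -> 1
  'on' -> 0
  'the' -> 2
  'the' -> 2
  'ran' -> 5
  'his' -> 3
  'his' -> 3

Encoded: [1, 0, 2, 2, 5, 3, 3]


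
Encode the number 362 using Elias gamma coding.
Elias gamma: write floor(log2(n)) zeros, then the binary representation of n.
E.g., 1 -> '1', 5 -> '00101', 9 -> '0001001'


num_bits = floor(log2(362)) + 1 = 9
leading_zeros = num_bits - 1 = 8
binary(362) = 101101010

Elias gamma(362) = '00000000' + '101101010' = 00000000101101010 (17 bits)


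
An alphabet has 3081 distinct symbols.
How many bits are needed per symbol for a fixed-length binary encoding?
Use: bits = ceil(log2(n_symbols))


log2(3081) = 11.5892
Bracket: 2^11 = 2048 < 3081 <= 2^12 = 4096
So ceil(log2(3081)) = 12

bits = ceil(log2(3081)) = ceil(11.5892) = 12 bits


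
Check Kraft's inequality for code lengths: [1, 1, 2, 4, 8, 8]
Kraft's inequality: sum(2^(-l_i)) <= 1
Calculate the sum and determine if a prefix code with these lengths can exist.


Sum = 2^(-1) + 2^(-1) + 2^(-2) + 2^(-4) + 2^(-8) + 2^(-8)
    = 0.5 + 0.5 + 0.25 + 0.0625 + 0.00390625 + 0.00390625
    = 338/256 = 1.3203125
Since 1.3203125 > 1, Kraft's inequality is NOT satisfied.
A prefix code with these lengths CANNOT exist.

Kraft sum = 1.3203125. Not satisfied.


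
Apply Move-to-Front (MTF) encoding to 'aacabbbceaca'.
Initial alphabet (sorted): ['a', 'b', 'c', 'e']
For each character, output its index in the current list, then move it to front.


MTF encoding:
'a': index 0 in ['a', 'b', 'c', 'e'] -> ['a', 'b', 'c', 'e']
'a': index 0 in ['a', 'b', 'c', 'e'] -> ['a', 'b', 'c', 'e']
'c': index 2 in ['a', 'b', 'c', 'e'] -> ['c', 'a', 'b', 'e']
'a': index 1 in ['c', 'a', 'b', 'e'] -> ['a', 'c', 'b', 'e']
'b': index 2 in ['a', 'c', 'b', 'e'] -> ['b', 'a', 'c', 'e']
'b': index 0 in ['b', 'a', 'c', 'e'] -> ['b', 'a', 'c', 'e']
'b': index 0 in ['b', 'a', 'c', 'e'] -> ['b', 'a', 'c', 'e']
'c': index 2 in ['b', 'a', 'c', 'e'] -> ['c', 'b', 'a', 'e']
'e': index 3 in ['c', 'b', 'a', 'e'] -> ['e', 'c', 'b', 'a']
'a': index 3 in ['e', 'c', 'b', 'a'] -> ['a', 'e', 'c', 'b']
'c': index 2 in ['a', 'e', 'c', 'b'] -> ['c', 'a', 'e', 'b']
'a': index 1 in ['c', 'a', 'e', 'b'] -> ['a', 'c', 'e', 'b']


Output: [0, 0, 2, 1, 2, 0, 0, 2, 3, 3, 2, 1]


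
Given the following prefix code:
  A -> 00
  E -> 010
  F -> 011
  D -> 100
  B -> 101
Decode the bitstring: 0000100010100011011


Decoding step by step:
Bits 00 -> A
Bits 00 -> A
Bits 100 -> D
Bits 010 -> E
Bits 100 -> D
Bits 011 -> F
Bits 011 -> F


Decoded message: AADEDFF


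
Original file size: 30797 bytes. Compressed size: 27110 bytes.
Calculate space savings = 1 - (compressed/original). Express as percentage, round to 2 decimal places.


ratio = compressed/original = 27110/30797 = 0.880281
savings = 1 - ratio = 1 - 0.880281 = 0.119719
as a percentage: 0.119719 * 100 = 11.97%

Space savings = 1 - 27110/30797 = 11.97%


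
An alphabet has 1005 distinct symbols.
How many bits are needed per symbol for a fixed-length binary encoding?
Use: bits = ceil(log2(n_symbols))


log2(1005) = 9.973
Bracket: 2^9 = 512 < 1005 <= 2^10 = 1024
So ceil(log2(1005)) = 10

bits = ceil(log2(1005)) = ceil(9.973) = 10 bits


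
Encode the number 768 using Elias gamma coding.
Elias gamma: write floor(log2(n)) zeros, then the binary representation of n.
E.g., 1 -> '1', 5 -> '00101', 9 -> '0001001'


num_bits = floor(log2(768)) + 1 = 10
leading_zeros = num_bits - 1 = 9
binary(768) = 1100000000

Elias gamma(768) = '000000000' + '1100000000' = 0000000001100000000 (19 bits)


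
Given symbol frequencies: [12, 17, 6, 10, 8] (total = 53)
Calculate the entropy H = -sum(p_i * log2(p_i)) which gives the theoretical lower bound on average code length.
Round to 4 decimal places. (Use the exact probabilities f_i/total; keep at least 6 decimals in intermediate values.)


Per-symbol terms -p_i * log2(p_i) with p_i = f_i/53:
  p = 12/53 = 0.226415: log2(p) = -2.142958, -p*log2(p) = 0.485198
  p = 17/53 = 0.320755: log2(p) = -1.640458, -p*log2(p) = 0.526185
  p = 6/53 = 0.113208: log2(p) = -3.142958, -p*log2(p) = 0.355807
  p = 10/53 = 0.188679: log2(p) = -2.405992, -p*log2(p) = 0.453961
  p = 8/53 = 0.150943: log2(p) = -2.727920, -p*log2(p) = 0.411762
H = 0.485198 + 0.526185 + 0.355807 + 0.453961 + 0.411762 = 2.232913

H = 2.2329 bits/symbol


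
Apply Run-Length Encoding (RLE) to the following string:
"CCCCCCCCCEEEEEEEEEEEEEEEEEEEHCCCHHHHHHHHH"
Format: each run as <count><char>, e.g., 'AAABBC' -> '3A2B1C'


Scanning runs left to right:
  i=0: run of 'C' x 9 -> '9C'
  i=9: run of 'E' x 19 -> '19E'
  i=28: run of 'H' x 1 -> '1H'
  i=29: run of 'C' x 3 -> '3C'
  i=32: run of 'H' x 9 -> '9H'

RLE = 9C19E1H3C9H


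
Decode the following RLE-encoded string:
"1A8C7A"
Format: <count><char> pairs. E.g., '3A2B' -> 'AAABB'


Expanding each <count><char> pair:
  1A -> 'A'
  8C -> 'CCCCCCCC'
  7A -> 'AAAAAAA'

Decoded = ACCCCCCCCAAAAAAA


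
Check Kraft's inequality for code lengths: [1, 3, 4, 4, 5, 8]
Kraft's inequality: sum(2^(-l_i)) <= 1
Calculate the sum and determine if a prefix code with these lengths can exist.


Sum = 2^(-1) + 2^(-3) + 2^(-4) + 2^(-4) + 2^(-5) + 2^(-8)
    = 0.5 + 0.125 + 0.0625 + 0.0625 + 0.03125 + 0.00390625
    = 201/256 = 0.78515625
Since 0.78515625 <= 1, Kraft's inequality IS satisfied.
A prefix code with these lengths CAN exist.

Kraft sum = 0.78515625. Satisfied.


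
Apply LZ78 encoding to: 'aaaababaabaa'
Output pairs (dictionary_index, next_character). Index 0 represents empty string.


LZ78 encoding steps:
Dictionary: {0: ''}
Step 1: w='' (idx 0), next='a' -> output (0, 'a'), add 'a' as idx 1
Step 2: w='a' (idx 1), next='a' -> output (1, 'a'), add 'aa' as idx 2
Step 3: w='a' (idx 1), next='b' -> output (1, 'b'), add 'ab' as idx 3
Step 4: w='ab' (idx 3), next='a' -> output (3, 'a'), add 'aba' as idx 4
Step 5: w='aba' (idx 4), next='a' -> output (4, 'a'), add 'abaa' as idx 5


Encoded: [(0, 'a'), (1, 'a'), (1, 'b'), (3, 'a'), (4, 'a')]


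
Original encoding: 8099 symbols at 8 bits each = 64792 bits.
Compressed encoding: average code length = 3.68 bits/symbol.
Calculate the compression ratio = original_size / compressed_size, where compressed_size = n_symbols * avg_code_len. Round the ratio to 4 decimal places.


original_size = n_symbols * orig_bits = 8099 * 8 = 64792 bits
compressed_size = n_symbols * avg_code_len = 8099 * 3.68 = 29804.32 bits
ratio = original_size / compressed_size = 64792 / 29804.32 = 2.1739

Compression ratio = 2.1739


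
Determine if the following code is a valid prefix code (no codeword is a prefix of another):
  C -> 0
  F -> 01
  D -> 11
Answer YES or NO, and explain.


Checking each pair (does one codeword prefix another?):
  C='0' vs F='01': prefix -- VIOLATION

NO -- this is NOT a valid prefix code. C (0) is a prefix of F (01).


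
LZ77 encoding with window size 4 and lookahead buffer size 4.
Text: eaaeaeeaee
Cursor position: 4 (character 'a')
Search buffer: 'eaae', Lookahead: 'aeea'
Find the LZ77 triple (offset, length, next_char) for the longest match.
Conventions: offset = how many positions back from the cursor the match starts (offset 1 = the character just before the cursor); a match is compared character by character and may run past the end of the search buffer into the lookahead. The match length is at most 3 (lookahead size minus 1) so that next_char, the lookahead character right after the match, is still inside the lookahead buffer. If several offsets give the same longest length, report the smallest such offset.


Try each offset into the search buffer:
  offset=1 (pos 3, char 'e'): match length 0
  offset=2 (pos 2, char 'a'): match length 2
  offset=3 (pos 1, char 'a'): match length 1
  offset=4 (pos 0, char 'e'): match length 0
Longest match has length 2 at offset 2.
next_char = character at position 4 + 2 = 6 -> 'e'

Best match: offset=2, length=2 (matching 'ae' starting at position 2)
LZ77 triple: (2, 2, 'e')


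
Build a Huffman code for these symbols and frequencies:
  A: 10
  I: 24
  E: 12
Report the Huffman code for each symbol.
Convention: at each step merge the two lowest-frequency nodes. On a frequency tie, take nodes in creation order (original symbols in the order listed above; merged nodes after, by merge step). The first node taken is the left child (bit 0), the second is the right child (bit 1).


Huffman tree construction:
Step 1: Merge A(10) + E(12) = 22
Step 2: Merge (A+E)(22) + I(24) = 46
Read each symbol's code off the tree from the root (left child = 0, right child = 1).

Codes:
  A: 00 (length 2)
  I: 1 (length 1)
  E: 01 (length 2)
Average code length: 68/46 = 1.4783 bits/symbol


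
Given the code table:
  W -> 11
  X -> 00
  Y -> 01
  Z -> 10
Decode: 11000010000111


Decoding:
11 -> W
00 -> X
00 -> X
10 -> Z
00 -> X
01 -> Y
11 -> W


Result: WXXZXYW


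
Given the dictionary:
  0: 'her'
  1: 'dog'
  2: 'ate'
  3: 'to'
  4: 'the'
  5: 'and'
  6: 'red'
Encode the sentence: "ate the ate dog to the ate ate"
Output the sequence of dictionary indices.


Look up each word in the dictionary:
  'ate' -> 2
  'the' -> 4
  'ate' -> 2
  'dog' -> 1
  'to' -> 3
  'the' -> 4
  'ate' -> 2
  'ate' -> 2

Encoded: [2, 4, 2, 1, 3, 4, 2, 2]


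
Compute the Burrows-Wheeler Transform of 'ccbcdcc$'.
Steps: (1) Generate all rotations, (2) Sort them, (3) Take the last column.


Rotations (sorted):
  0: $ccbcdcc -> last char: c
  1: bcdcc$cc -> last char: c
  2: c$ccbcdc -> last char: c
  3: cbcdcc$c -> last char: c
  4: cc$ccbcd -> last char: d
  5: ccbcdcc$ -> last char: $
  6: cdcc$ccb -> last char: b
  7: dcc$ccbc -> last char: c


BWT = ccccd$bc


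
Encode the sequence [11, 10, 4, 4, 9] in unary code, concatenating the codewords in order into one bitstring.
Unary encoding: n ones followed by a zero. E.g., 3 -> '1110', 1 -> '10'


Encode each number as n ones followed by a terminating 0:
  11 -> 111111111110 (12 bits)
  10 -> 11111111110 (11 bits)
  4 -> 11110 (5 bits)
  4 -> 11110 (5 bits)
  9 -> 1111111110 (10 bits)
Total length = 12 + 11 + 5 + 5 + 10 = 43 bits.

Unary([11, 10, 4, 4, 9]) = 1111111111101111111111011110111101111111110 (43 bits)


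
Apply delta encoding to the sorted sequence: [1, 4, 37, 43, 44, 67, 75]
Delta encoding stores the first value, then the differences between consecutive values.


First value: 1
Deltas:
  4 - 1 = 3
  37 - 4 = 33
  43 - 37 = 6
  44 - 43 = 1
  67 - 44 = 23
  75 - 67 = 8


Delta encoded: [1, 3, 33, 6, 1, 23, 8]


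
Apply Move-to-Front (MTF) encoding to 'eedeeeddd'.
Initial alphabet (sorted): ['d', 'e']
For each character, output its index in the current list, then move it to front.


MTF encoding:
'e': index 1 in ['d', 'e'] -> ['e', 'd']
'e': index 0 in ['e', 'd'] -> ['e', 'd']
'd': index 1 in ['e', 'd'] -> ['d', 'e']
'e': index 1 in ['d', 'e'] -> ['e', 'd']
'e': index 0 in ['e', 'd'] -> ['e', 'd']
'e': index 0 in ['e', 'd'] -> ['e', 'd']
'd': index 1 in ['e', 'd'] -> ['d', 'e']
'd': index 0 in ['d', 'e'] -> ['d', 'e']
'd': index 0 in ['d', 'e'] -> ['d', 'e']


Output: [1, 0, 1, 1, 0, 0, 1, 0, 0]


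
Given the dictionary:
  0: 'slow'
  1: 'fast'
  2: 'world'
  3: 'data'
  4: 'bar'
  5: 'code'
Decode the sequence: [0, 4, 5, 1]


Look up each index in the dictionary:
  0 -> 'slow'
  4 -> 'bar'
  5 -> 'code'
  1 -> 'fast'

Decoded: "slow bar code fast"


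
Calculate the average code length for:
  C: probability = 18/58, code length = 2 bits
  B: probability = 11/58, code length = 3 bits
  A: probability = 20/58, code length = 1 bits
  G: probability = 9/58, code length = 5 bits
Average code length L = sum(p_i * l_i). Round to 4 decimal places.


Weighted contributions p_i * l_i:
  C: (18/58) * 2 = 36/58
  B: (11/58) * 3 = 33/58
  A: (20/58) * 1 = 20/58
  G: (9/58) * 5 = 45/58
Sum = (36 + 33 + 20 + 45)/58 = 134/58

L = 134/58 = 2.3103 bits/symbol


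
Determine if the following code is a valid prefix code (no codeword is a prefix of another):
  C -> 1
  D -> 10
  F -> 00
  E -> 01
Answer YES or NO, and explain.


Checking each pair (does one codeword prefix another?):
  C='1' vs D='10': prefix -- VIOLATION

NO -- this is NOT a valid prefix code. C (1) is a prefix of D (10).


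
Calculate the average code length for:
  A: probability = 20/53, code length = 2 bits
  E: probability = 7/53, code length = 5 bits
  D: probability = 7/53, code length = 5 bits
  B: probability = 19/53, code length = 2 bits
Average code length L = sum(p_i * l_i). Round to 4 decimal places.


Weighted contributions p_i * l_i:
  A: (20/53) * 2 = 40/53
  E: (7/53) * 5 = 35/53
  D: (7/53) * 5 = 35/53
  B: (19/53) * 2 = 38/53
Sum = (40 + 35 + 35 + 38)/53 = 148/53

L = 148/53 = 2.7925 bits/symbol


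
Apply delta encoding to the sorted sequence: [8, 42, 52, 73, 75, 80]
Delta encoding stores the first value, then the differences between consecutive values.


First value: 8
Deltas:
  42 - 8 = 34
  52 - 42 = 10
  73 - 52 = 21
  75 - 73 = 2
  80 - 75 = 5


Delta encoded: [8, 34, 10, 21, 2, 5]


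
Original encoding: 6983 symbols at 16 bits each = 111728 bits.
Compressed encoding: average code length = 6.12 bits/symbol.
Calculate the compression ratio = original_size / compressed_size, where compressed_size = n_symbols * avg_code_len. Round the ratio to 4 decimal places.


original_size = n_symbols * orig_bits = 6983 * 16 = 111728 bits
compressed_size = n_symbols * avg_code_len = 6983 * 6.12 = 42735.96 bits
ratio = original_size / compressed_size = 111728 / 42735.96 = 2.6144

Compression ratio = 2.6144


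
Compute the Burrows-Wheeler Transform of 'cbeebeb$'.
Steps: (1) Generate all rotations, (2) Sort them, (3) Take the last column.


Rotations (sorted):
  0: $cbeebeb -> last char: b
  1: b$cbeebe -> last char: e
  2: beb$cbee -> last char: e
  3: beebeb$c -> last char: c
  4: cbeebeb$ -> last char: $
  5: eb$cbeeb -> last char: b
  6: ebeb$cbe -> last char: e
  7: eebeb$cb -> last char: b


BWT = beec$beb


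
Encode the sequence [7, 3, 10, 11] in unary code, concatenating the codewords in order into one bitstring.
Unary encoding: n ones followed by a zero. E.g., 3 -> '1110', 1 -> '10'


Encode each number as n ones followed by a terminating 0:
  7 -> 11111110 (8 bits)
  3 -> 1110 (4 bits)
  10 -> 11111111110 (11 bits)
  11 -> 111111111110 (12 bits)
Total length = 8 + 4 + 11 + 12 = 35 bits.

Unary([7, 3, 10, 11]) = 11111110111011111111110111111111110 (35 bits)


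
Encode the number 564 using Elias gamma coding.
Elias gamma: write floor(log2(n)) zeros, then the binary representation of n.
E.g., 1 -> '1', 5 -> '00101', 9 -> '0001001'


num_bits = floor(log2(564)) + 1 = 10
leading_zeros = num_bits - 1 = 9
binary(564) = 1000110100

Elias gamma(564) = '000000000' + '1000110100' = 0000000001000110100 (19 bits)


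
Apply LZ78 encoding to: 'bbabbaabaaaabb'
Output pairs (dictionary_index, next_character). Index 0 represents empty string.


LZ78 encoding steps:
Dictionary: {0: ''}
Step 1: w='' (idx 0), next='b' -> output (0, 'b'), add 'b' as idx 1
Step 2: w='b' (idx 1), next='a' -> output (1, 'a'), add 'ba' as idx 2
Step 3: w='b' (idx 1), next='b' -> output (1, 'b'), add 'bb' as idx 3
Step 4: w='' (idx 0), next='a' -> output (0, 'a'), add 'a' as idx 4
Step 5: w='a' (idx 4), next='b' -> output (4, 'b'), add 'ab' as idx 5
Step 6: w='a' (idx 4), next='a' -> output (4, 'a'), add 'aa' as idx 6
Step 7: w='aa' (idx 6), next='b' -> output (6, 'b'), add 'aab' as idx 7
Step 8: w='b' (idx 1), end of input -> output (1, '')


Encoded: [(0, 'b'), (1, 'a'), (1, 'b'), (0, 'a'), (4, 'b'), (4, 'a'), (6, 'b'), (1, '')]


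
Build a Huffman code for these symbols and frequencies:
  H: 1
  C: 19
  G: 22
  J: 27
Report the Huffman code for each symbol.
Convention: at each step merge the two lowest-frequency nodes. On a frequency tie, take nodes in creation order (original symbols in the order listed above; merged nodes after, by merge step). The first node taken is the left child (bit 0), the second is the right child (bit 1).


Huffman tree construction:
Step 1: Merge H(1) + C(19) = 20
Step 2: Merge (H+C)(20) + G(22) = 42
Step 3: Merge J(27) + ((H+C)+G)(42) = 69
Read each symbol's code off the tree from the root (left child = 0, right child = 1).

Codes:
  H: 100 (length 3)
  C: 101 (length 3)
  G: 11 (length 2)
  J: 0 (length 1)
Average code length: 131/69 = 1.8986 bits/symbol


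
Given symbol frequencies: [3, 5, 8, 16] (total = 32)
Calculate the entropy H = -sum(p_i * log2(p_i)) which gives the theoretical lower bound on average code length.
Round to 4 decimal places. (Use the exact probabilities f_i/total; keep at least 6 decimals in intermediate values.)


Per-symbol terms -p_i * log2(p_i) with p_i = f_i/32:
  p = 3/32 = 0.093750: log2(p) = -3.415037, -p*log2(p) = 0.320160
  p = 5/32 = 0.156250: log2(p) = -2.678072, -p*log2(p) = 0.418449
  p = 8/32 = 0.250000: log2(p) = -2.000000, -p*log2(p) = 0.500000
  p = 16/32 = 0.500000: log2(p) = -1.000000, -p*log2(p) = 0.500000
H = 0.320160 + 0.418449 + 0.500000 + 0.500000 = 1.738609

H = 1.7386 bits/symbol


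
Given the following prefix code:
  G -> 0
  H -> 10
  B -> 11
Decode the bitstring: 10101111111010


Decoding step by step:
Bits 10 -> H
Bits 10 -> H
Bits 11 -> B
Bits 11 -> B
Bits 11 -> B
Bits 10 -> H
Bits 10 -> H


Decoded message: HHBBBHH


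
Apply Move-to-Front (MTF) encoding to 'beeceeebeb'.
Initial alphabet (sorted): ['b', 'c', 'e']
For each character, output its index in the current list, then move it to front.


MTF encoding:
'b': index 0 in ['b', 'c', 'e'] -> ['b', 'c', 'e']
'e': index 2 in ['b', 'c', 'e'] -> ['e', 'b', 'c']
'e': index 0 in ['e', 'b', 'c'] -> ['e', 'b', 'c']
'c': index 2 in ['e', 'b', 'c'] -> ['c', 'e', 'b']
'e': index 1 in ['c', 'e', 'b'] -> ['e', 'c', 'b']
'e': index 0 in ['e', 'c', 'b'] -> ['e', 'c', 'b']
'e': index 0 in ['e', 'c', 'b'] -> ['e', 'c', 'b']
'b': index 2 in ['e', 'c', 'b'] -> ['b', 'e', 'c']
'e': index 1 in ['b', 'e', 'c'] -> ['e', 'b', 'c']
'b': index 1 in ['e', 'b', 'c'] -> ['b', 'e', 'c']


Output: [0, 2, 0, 2, 1, 0, 0, 2, 1, 1]


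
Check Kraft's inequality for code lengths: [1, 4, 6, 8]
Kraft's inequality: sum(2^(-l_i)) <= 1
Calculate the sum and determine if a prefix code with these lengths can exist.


Sum = 2^(-1) + 2^(-4) + 2^(-6) + 2^(-8)
    = 0.5 + 0.0625 + 0.015625 + 0.00390625
    = 149/256 = 0.58203125
Since 0.58203125 <= 1, Kraft's inequality IS satisfied.
A prefix code with these lengths CAN exist.

Kraft sum = 0.58203125. Satisfied.


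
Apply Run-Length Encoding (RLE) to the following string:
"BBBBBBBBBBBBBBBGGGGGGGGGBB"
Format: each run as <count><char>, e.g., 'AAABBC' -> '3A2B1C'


Scanning runs left to right:
  i=0: run of 'B' x 15 -> '15B'
  i=15: run of 'G' x 9 -> '9G'
  i=24: run of 'B' x 2 -> '2B'

RLE = 15B9G2B


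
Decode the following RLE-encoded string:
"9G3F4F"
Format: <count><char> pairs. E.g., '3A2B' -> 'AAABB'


Expanding each <count><char> pair:
  9G -> 'GGGGGGGGG'
  3F -> 'FFF'
  4F -> 'FFFF'

Decoded = GGGGGGGGGFFFFFFF


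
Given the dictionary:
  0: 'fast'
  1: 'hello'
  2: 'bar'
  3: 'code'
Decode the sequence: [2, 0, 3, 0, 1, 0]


Look up each index in the dictionary:
  2 -> 'bar'
  0 -> 'fast'
  3 -> 'code'
  0 -> 'fast'
  1 -> 'hello'
  0 -> 'fast'

Decoded: "bar fast code fast hello fast"


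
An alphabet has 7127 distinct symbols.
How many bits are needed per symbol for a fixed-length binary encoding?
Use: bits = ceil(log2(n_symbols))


log2(7127) = 12.7991
Bracket: 2^12 = 4096 < 7127 <= 2^13 = 8192
So ceil(log2(7127)) = 13

bits = ceil(log2(7127)) = ceil(12.7991) = 13 bits


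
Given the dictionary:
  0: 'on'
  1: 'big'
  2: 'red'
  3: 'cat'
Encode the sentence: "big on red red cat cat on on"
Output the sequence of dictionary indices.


Look up each word in the dictionary:
  'big' -> 1
  'on' -> 0
  'red' -> 2
  'red' -> 2
  'cat' -> 3
  'cat' -> 3
  'on' -> 0
  'on' -> 0

Encoded: [1, 0, 2, 2, 3, 3, 0, 0]


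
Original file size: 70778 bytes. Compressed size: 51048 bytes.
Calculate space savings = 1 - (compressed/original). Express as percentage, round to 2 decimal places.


ratio = compressed/original = 51048/70778 = 0.721241
savings = 1 - ratio = 1 - 0.721241 = 0.278759
as a percentage: 0.278759 * 100 = 27.88%

Space savings = 1 - 51048/70778 = 27.88%


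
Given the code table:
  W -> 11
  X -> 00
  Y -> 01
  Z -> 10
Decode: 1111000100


Decoding:
11 -> W
11 -> W
00 -> X
01 -> Y
00 -> X


Result: WWXYX


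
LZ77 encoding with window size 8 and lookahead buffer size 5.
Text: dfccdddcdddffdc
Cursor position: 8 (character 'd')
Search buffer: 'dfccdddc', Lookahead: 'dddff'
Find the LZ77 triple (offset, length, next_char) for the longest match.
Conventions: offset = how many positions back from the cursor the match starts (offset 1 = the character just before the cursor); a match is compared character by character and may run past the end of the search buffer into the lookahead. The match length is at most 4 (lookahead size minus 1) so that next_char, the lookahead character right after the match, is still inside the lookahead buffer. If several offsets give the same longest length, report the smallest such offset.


Try each offset into the search buffer:
  offset=1 (pos 7, char 'c'): match length 0
  offset=2 (pos 6, char 'd'): match length 1
  offset=3 (pos 5, char 'd'): match length 2
  offset=4 (pos 4, char 'd'): match length 3
  offset=5 (pos 3, char 'c'): match length 0
  offset=6 (pos 2, char 'c'): match length 0
  offset=7 (pos 1, char 'f'): match length 0
  offset=8 (pos 0, char 'd'): match length 1
Longest match has length 3 at offset 4.
next_char = character at position 8 + 3 = 11 -> 'f'

Best match: offset=4, length=3 (matching 'ddd' starting at position 4)
LZ77 triple: (4, 3, 'f')


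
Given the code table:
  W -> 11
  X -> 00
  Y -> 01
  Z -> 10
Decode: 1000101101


Decoding:
10 -> Z
00 -> X
10 -> Z
11 -> W
01 -> Y


Result: ZXZWY


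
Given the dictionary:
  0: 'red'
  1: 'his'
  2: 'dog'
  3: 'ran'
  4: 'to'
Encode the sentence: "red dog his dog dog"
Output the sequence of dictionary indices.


Look up each word in the dictionary:
  'red' -> 0
  'dog' -> 2
  'his' -> 1
  'dog' -> 2
  'dog' -> 2

Encoded: [0, 2, 1, 2, 2]


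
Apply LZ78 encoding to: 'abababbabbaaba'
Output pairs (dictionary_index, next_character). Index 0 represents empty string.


LZ78 encoding steps:
Dictionary: {0: ''}
Step 1: w='' (idx 0), next='a' -> output (0, 'a'), add 'a' as idx 1
Step 2: w='' (idx 0), next='b' -> output (0, 'b'), add 'b' as idx 2
Step 3: w='a' (idx 1), next='b' -> output (1, 'b'), add 'ab' as idx 3
Step 4: w='ab' (idx 3), next='b' -> output (3, 'b'), add 'abb' as idx 4
Step 5: w='abb' (idx 4), next='a' -> output (4, 'a'), add 'abba' as idx 5
Step 6: w='ab' (idx 3), next='a' -> output (3, 'a'), add 'aba' as idx 6


Encoded: [(0, 'a'), (0, 'b'), (1, 'b'), (3, 'b'), (4, 'a'), (3, 'a')]


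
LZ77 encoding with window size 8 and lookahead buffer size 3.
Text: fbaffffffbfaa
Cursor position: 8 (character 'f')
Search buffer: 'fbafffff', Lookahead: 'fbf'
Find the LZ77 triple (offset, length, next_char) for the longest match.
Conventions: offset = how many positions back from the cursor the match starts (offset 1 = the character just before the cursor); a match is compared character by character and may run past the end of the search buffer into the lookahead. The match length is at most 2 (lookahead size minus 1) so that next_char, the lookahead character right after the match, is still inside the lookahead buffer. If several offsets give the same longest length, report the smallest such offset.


Try each offset into the search buffer:
  offset=1 (pos 7, char 'f'): match length 1
  offset=2 (pos 6, char 'f'): match length 1
  offset=3 (pos 5, char 'f'): match length 1
  offset=4 (pos 4, char 'f'): match length 1
  offset=5 (pos 3, char 'f'): match length 1
  offset=6 (pos 2, char 'a'): match length 0
  offset=7 (pos 1, char 'b'): match length 0
  offset=8 (pos 0, char 'f'): match length 2
Longest match has length 2 at offset 8.
next_char = character at position 8 + 2 = 10 -> 'f'

Best match: offset=8, length=2 (matching 'fb' starting at position 0)
LZ77 triple: (8, 2, 'f')


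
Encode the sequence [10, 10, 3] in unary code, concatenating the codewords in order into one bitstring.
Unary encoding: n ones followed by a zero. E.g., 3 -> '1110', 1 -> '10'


Encode each number as n ones followed by a terminating 0:
  10 -> 11111111110 (11 bits)
  10 -> 11111111110 (11 bits)
  3 -> 1110 (4 bits)
Total length = 11 + 11 + 4 = 26 bits.

Unary([10, 10, 3]) = 11111111110111111111101110 (26 bits)


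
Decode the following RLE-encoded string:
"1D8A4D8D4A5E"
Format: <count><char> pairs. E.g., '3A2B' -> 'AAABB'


Expanding each <count><char> pair:
  1D -> 'D'
  8A -> 'AAAAAAAA'
  4D -> 'DDDD'
  8D -> 'DDDDDDDD'
  4A -> 'AAAA'
  5E -> 'EEEEE'

Decoded = DAAAAAAAADDDDDDDDDDDDAAAAEEEEE


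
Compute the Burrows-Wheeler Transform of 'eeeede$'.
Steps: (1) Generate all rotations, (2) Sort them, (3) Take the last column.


Rotations (sorted):
  0: $eeeede -> last char: e
  1: de$eeee -> last char: e
  2: e$eeeed -> last char: d
  3: ede$eee -> last char: e
  4: eede$ee -> last char: e
  5: eeede$e -> last char: e
  6: eeeede$ -> last char: $


BWT = eedeee$


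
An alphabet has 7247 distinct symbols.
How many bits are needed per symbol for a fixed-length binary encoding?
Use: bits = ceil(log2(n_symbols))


log2(7247) = 12.8232
Bracket: 2^12 = 4096 < 7247 <= 2^13 = 8192
So ceil(log2(7247)) = 13

bits = ceil(log2(7247)) = ceil(12.8232) = 13 bits


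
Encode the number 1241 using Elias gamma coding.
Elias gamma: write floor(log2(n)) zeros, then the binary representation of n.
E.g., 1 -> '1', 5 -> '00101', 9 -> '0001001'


num_bits = floor(log2(1241)) + 1 = 11
leading_zeros = num_bits - 1 = 10
binary(1241) = 10011011001

Elias gamma(1241) = '0000000000' + '10011011001' = 000000000010011011001 (21 bits)


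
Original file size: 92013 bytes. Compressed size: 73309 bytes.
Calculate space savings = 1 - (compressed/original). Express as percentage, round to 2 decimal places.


ratio = compressed/original = 73309/92013 = 0.796724
savings = 1 - ratio = 1 - 0.796724 = 0.203276
as a percentage: 0.203276 * 100 = 20.33%

Space savings = 1 - 73309/92013 = 20.33%


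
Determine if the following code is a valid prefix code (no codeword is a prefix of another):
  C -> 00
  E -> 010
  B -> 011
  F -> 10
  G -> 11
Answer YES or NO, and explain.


Checking each pair (does one codeword prefix another?):
  C='00' vs E='010': no prefix
  C='00' vs B='011': no prefix
  C='00' vs F='10': no prefix
  C='00' vs G='11': no prefix
  E='010' vs C='00': no prefix
  E='010' vs B='011': no prefix
  E='010' vs F='10': no prefix
  E='010' vs G='11': no prefix
  B='011' vs C='00': no prefix
  B='011' vs E='010': no prefix
  B='011' vs F='10': no prefix
  B='011' vs G='11': no prefix
  F='10' vs C='00': no prefix
  F='10' vs E='010': no prefix
  F='10' vs B='011': no prefix
  F='10' vs G='11': no prefix
  G='11' vs C='00': no prefix
  G='11' vs E='010': no prefix
  G='11' vs B='011': no prefix
  G='11' vs F='10': no prefix
No violation found over all pairs.

YES -- this is a valid prefix code. No codeword is a prefix of any other codeword.


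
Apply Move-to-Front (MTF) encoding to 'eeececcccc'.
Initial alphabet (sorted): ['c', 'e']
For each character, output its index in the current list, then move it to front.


MTF encoding:
'e': index 1 in ['c', 'e'] -> ['e', 'c']
'e': index 0 in ['e', 'c'] -> ['e', 'c']
'e': index 0 in ['e', 'c'] -> ['e', 'c']
'c': index 1 in ['e', 'c'] -> ['c', 'e']
'e': index 1 in ['c', 'e'] -> ['e', 'c']
'c': index 1 in ['e', 'c'] -> ['c', 'e']
'c': index 0 in ['c', 'e'] -> ['c', 'e']
'c': index 0 in ['c', 'e'] -> ['c', 'e']
'c': index 0 in ['c', 'e'] -> ['c', 'e']
'c': index 0 in ['c', 'e'] -> ['c', 'e']


Output: [1, 0, 0, 1, 1, 1, 0, 0, 0, 0]


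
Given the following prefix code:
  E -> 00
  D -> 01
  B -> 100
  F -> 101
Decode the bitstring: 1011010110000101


Decoding step by step:
Bits 101 -> F
Bits 101 -> F
Bits 01 -> D
Bits 100 -> B
Bits 00 -> E
Bits 101 -> F


Decoded message: FFDBEF


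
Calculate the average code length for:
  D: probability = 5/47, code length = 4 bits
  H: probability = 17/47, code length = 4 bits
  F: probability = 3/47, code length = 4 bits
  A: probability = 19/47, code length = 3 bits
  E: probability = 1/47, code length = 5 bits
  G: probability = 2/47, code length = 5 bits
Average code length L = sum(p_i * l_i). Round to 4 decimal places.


Weighted contributions p_i * l_i:
  D: (5/47) * 4 = 20/47
  H: (17/47) * 4 = 68/47
  F: (3/47) * 4 = 12/47
  A: (19/47) * 3 = 57/47
  E: (1/47) * 5 = 5/47
  G: (2/47) * 5 = 10/47
Sum = (20 + 68 + 12 + 57 + 5 + 10)/47 = 172/47

L = 172/47 = 3.6596 bits/symbol


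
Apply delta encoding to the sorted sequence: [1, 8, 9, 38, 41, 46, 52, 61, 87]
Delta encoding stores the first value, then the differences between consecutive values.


First value: 1
Deltas:
  8 - 1 = 7
  9 - 8 = 1
  38 - 9 = 29
  41 - 38 = 3
  46 - 41 = 5
  52 - 46 = 6
  61 - 52 = 9
  87 - 61 = 26


Delta encoded: [1, 7, 1, 29, 3, 5, 6, 9, 26]


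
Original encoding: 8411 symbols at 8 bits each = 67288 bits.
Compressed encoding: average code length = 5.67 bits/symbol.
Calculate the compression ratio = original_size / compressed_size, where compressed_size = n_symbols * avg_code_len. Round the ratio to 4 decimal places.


original_size = n_symbols * orig_bits = 8411 * 8 = 67288 bits
compressed_size = n_symbols * avg_code_len = 8411 * 5.67 = 47690.37 bits
ratio = original_size / compressed_size = 67288 / 47690.37 = 1.4109

Compression ratio = 1.4109


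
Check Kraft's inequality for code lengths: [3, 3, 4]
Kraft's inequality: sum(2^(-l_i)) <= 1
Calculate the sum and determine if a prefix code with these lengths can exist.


Sum = 2^(-3) + 2^(-3) + 2^(-4)
    = 0.125 + 0.125 + 0.0625
    = 5/16 = 0.3125
Since 0.3125 <= 1, Kraft's inequality IS satisfied.
A prefix code with these lengths CAN exist.

Kraft sum = 0.3125. Satisfied.


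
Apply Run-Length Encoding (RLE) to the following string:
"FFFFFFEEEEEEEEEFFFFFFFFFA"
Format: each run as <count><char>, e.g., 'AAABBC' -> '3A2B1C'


Scanning runs left to right:
  i=0: run of 'F' x 6 -> '6F'
  i=6: run of 'E' x 9 -> '9E'
  i=15: run of 'F' x 9 -> '9F'
  i=24: run of 'A' x 1 -> '1A'

RLE = 6F9E9F1A


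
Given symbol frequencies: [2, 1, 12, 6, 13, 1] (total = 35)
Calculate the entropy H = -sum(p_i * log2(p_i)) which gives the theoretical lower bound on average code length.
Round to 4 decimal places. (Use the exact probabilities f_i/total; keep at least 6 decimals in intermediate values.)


Per-symbol terms -p_i * log2(p_i) with p_i = f_i/35:
  p = 2/35 = 0.057143: log2(p) = -4.129283, -p*log2(p) = 0.235959
  p = 1/35 = 0.028571: log2(p) = -5.129283, -p*log2(p) = 0.146551
  p = 12/35 = 0.342857: log2(p) = -1.544321, -p*log2(p) = 0.529481
  p = 6/35 = 0.171429: log2(p) = -2.544321, -p*log2(p) = 0.436169
  p = 13/35 = 0.371429: log2(p) = -1.428843, -p*log2(p) = 0.530713
  p = 1/35 = 0.028571: log2(p) = -5.129283, -p*log2(p) = 0.146551
H = 0.235959 + 0.146551 + 0.529481 + 0.436169 + 0.530713 + 0.146551 = 2.025424

H = 2.0254 bits/symbol
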